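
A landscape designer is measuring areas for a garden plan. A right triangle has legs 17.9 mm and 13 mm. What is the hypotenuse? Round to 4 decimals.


Shape: right triangle
Legs a = 17.9 mm, b = 13 mm
Formula: c = sqrt(a^2 + b^2)
a^2 = 320.41, b^2 = 169
a^2 + b^2 = 489.41
c = sqrt(489.41)
c = 22.1226
22.1226 mm


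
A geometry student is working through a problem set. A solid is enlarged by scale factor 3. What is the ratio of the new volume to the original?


Linear scale factor k = 3
Rule: under a linear scaling by k, volumes scale by k^3.
k^3 = 3 * 3 * 3
k^3 = 9 * 3
k^3 = 27
Volume scales by a factor of 27.
27 (dimensionless)


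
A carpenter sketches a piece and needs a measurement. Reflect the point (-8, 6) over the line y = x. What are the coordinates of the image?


Transformation: reflection
Original point: (-8, 6)
Rule for reflection over y = x: (x, y) -> (y, x)
Apply: (-8, 6) -> (6, -8)
(6, -8)


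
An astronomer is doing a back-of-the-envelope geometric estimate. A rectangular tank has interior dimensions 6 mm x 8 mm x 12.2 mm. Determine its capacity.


Shape: rectangular prism
l = 6 mm, w = 8 mm, h = 12.2 mm
Formula: V = l * w * h
V = 6 * 8 * 12.2
V = 48 * 12.2
V = 585.6
585.6 mm^3


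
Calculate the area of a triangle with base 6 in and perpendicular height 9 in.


Shape: triangle
Base b = 6 in, Height h = 9 in
Formula: A = (1/2) * b * h
A = 0.5 * 6 * 9
A = 0.5 * 54
A = 27
27 in^2


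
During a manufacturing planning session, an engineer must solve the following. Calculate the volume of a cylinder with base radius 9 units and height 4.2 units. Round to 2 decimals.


Shape: cylinder
Radius r = 9 units, Height h = 4.2 units
Formula: V = pi * r^2 * h
r^2 = 81
V = pi * 81 * 4.2
V = 340.2 * pi
V = 1068.77
1068.77 units^3


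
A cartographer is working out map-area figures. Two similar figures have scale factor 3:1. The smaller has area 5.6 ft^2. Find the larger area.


Linear scale factor k = 3
Original area = 5.6 ft^2
Rule: under a linear scaling by k, areas scale by k^2.
k^2 = 3^2 = 9
New area = 5.6 * 9
New area = 50.4
50.4 ft^2


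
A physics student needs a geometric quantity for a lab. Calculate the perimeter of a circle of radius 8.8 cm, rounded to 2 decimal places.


Shape: circle
Radius r = 8.8 cm
Formula: C = 2 * pi * r
C = 2 * pi * 8.8
C = 17.6 * pi
C = 55.29
55.29 cm


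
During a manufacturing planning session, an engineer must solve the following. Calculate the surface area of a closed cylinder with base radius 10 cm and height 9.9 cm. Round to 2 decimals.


Shape: closed cylinder
Radius r = 10 cm, Height h = 9.9 cm
Formula: SA = 2*pi*r^2 + 2*pi*r*h = 2*pi*r*(r + h)
r + h = 19.9
2 * r * (r + h) = 2 * 10 * 19.9 = 398
SA = 398 * pi
SA = 1250.35
1250.35 cm^2


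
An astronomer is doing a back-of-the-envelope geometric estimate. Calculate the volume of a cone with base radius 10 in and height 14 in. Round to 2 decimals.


Shape: cone
Radius r = 10 in, Height h = 14 in
Formula: V = (1/3) * pi * r^2 * h
r^2 = 100
pi * r^2 * h = pi * 100 * 14 = 1400 * pi
V = 1400 * pi / 3
V = 1466.08
1466.08 in^3


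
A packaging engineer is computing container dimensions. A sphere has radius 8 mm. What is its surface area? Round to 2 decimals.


Shape: sphere
Radius r = 8 mm
Formula: SA = 4 * pi * r^2
r^2 = 64
SA = 4 * pi * 64
SA = 256 * pi
SA = 804.25
804.25 mm^2


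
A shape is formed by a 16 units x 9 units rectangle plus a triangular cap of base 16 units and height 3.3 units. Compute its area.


Composite shape: rectangle + triangle
Rectangle area = 16 * 9 = 144
Triangle area = 0.5 * 16 * 3.3 = 26.4
Total = 144 + 26.4
Total = 170.4
170.4 units^2


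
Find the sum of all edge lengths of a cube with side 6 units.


Shape: cube
Side s = 6 units
A cube has 12 edges, all equal.
Formula: total edge length = 12 * s
Total = 12 * 6
Total = 72
72 units


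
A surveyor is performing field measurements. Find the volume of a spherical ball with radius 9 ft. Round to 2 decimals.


Shape: sphere
Radius r = 9 ft
Formula: V = (4/3) * pi * r^3
r^3 = 729
(4/3) * 729 = 972
V = 972 * pi
V = 3053.63
3053.63 ft^3


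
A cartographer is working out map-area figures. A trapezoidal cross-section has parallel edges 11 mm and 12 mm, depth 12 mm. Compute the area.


Shape: trapezoid
Parallel sides a = 11 mm, b = 12 mm; Height h = 12 mm
Formula: A = (a + b) * h / 2
a + b = 11 + 12 = 23
A = 23 * 12 / 2
A = 276 / 2
A = 138
138 mm^2


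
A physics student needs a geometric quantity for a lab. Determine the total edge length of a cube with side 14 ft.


Shape: cube
Side s = 14 ft
A cube has 12 edges, all equal.
Formula: total edge length = 12 * s
Total = 12 * 14
Total = 168
168 ft


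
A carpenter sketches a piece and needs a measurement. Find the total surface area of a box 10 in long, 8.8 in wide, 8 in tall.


Shape: rectangular prism
l = 10 in, w = 8.8 in, h = 8 in
Formula: SA = 2(lw + lh + wh)
lw = 88, lh = 80, wh = 70.4
lw + lh + wh = 238.4
SA = 2 * 238.4
SA = 476.8
476.8 in^2


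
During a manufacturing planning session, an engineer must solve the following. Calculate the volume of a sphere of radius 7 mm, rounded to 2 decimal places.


Shape: sphere
Radius r = 7 mm
Formula: V = (4/3) * pi * r^3
r^3 = 343
(4/3) * 343 = 457.333333
V = 457.333333 * pi
V = 1436.76
1436.76 mm^3


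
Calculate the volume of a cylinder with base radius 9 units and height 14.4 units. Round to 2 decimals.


Shape: cylinder
Radius r = 9 units, Height h = 14.4 units
Formula: V = pi * r^2 * h
r^2 = 81
V = pi * 81 * 14.4
V = 1166.4 * pi
V = 3664.35
3664.35 units^3


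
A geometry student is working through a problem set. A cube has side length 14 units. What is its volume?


Shape: cube
Side s = 14 units
Formula: V = s^3
V = 14 * 14 * 14
V = 196 * 14
V = 2744
2744 units^3


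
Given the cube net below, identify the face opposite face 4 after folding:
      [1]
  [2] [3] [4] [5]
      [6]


Net: cross layout. Take square 3 as the base (bottom).
Fold the four squares in the horizontal row up around 3: 2 -> left, 4 -> right, 5 wraps to the top.
Fold 1 and 6 up from 3: 1 -> back, 6 -> front.
Opposite pairs are therefore: (1, 6), (2, 4), (3, 5).
Face 4 is opposite face 2.
face 2


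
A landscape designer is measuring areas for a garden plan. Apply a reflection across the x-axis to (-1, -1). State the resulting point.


Transformation: reflection
Original point: (-1, -1)
Rule for reflection over the x-axis: (x, y) -> (x, -y)
Apply: (-1, -1) -> (-1, 1)
(-1, 1)


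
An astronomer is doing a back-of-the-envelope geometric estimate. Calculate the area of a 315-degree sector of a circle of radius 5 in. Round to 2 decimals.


Shape: circular sector
Radius r = 5 in, Angle = 315 degrees
Formula: A = (angle/360) * pi * r^2
r^2 = 25
Fraction of circle = 315/360
A = (315/360) * pi * 25
A = 21.875 * pi
A = 68.72
68.72 in^2


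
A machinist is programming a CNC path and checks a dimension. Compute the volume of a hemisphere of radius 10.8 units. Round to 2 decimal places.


Shape: hemisphere (half of a sphere)
Radius r = 10.8 units
Formula: V = (1/2) * (4/3) * pi * r^3 = (2/3) * pi * r^3
r^3 = 1259.712
(2/3) * 1259.712 = 839.808
V = 839.808 * pi
V = 2638.33
2638.33 units^3


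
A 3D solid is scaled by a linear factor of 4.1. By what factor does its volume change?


Linear scale factor k = 4.1
Rule: under a linear scaling by k, volumes scale by k^3.
k^3 = 4.1 * 4.1 * 4.1
k^3 = 16.81 * 4.1
k^3 = 68.921
Volume scales by a factor of 68.921.
68.921 (dimensionless)


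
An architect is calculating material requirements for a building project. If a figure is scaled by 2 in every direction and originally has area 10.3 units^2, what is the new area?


Linear scale factor k = 2
Original area = 10.3 units^2
Rule: under a linear scaling by k, areas scale by k^2.
k^2 = 2^2 = 4
New area = 10.3 * 4
New area = 41.2
41.2 units^2


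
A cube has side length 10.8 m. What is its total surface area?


Shape: cube
Side s = 10.8 m
A cube has 6 square faces.
Formula: SA = 6 * s^2
s^2 = 116.64
SA = 6 * 116.64
SA = 699.84
699.84 m^2


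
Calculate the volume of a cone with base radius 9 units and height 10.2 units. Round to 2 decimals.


Shape: cone
Radius r = 9 units, Height h = 10.2 units
Formula: V = (1/3) * pi * r^2 * h
r^2 = 81
pi * r^2 * h = pi * 81 * 10.2 = 826.2 * pi
V = 826.2 * pi / 3
V = 865.19
865.19 units^3


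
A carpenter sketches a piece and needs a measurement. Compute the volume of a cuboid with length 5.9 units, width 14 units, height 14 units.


Shape: rectangular prism
l = 5.9 units, w = 14 units, h = 14 units
Formula: V = l * w * h
V = 5.9 * 14 * 14
V = 82.6 * 14
V = 1156.4
1156.4 units^3


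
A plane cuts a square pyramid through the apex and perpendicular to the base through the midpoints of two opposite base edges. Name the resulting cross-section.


Solid: square pyramid
Cutting plane: through the apex and perpendicular to the base through the midpoints of two opposite base edges
Visualize the intersection of the plane with the solid's surface.
The boundary of the cut region is a isosceles triangle.
isosceles triangle


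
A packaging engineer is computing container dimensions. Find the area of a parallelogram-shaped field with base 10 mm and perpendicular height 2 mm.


Shape: parallelogram
Base b = 10 mm, Height h = 2 mm
Formula: A = b * h
A = 10 * 2
A = 20
20 mm^2


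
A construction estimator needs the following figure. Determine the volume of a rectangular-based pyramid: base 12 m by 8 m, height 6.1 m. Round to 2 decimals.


Shape: rectangular pyramid
Base: 12 m x 8 m, Height h = 6.1 m
Formula: V = (1/3) * base_area * h
base_area = 12 * 8 = 96
base_area * h = 96 * 6.1 = 585.6
V = 585.6 / 3
V = 195.2
195.2 m^3


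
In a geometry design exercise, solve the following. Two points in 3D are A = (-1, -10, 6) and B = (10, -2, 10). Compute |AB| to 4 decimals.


3D distance between two points
P1 = (-1, -10, 6), P2 = (10, -2, 10)
Formula: d = sqrt((x2-x1)^2 + (y2-y1)^2 + (z2-z1)^2)
dx = 10 - -1 = 11
dy = -2 - -10 = 8
dz = 10 - 6 = 4
dx^2 + dy^2 + dz^2 = 121 + 64 + 16 = 201
d = sqrt(201)
d = 14.1774
14.1774 units


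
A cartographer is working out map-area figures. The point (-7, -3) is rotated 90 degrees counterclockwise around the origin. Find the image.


Transformation: rotation about the origin
Original point: (-7, -3)
Rule for 90 deg counterclockwise: (x, y) -> (-y, x)
Apply: (-7, -3) -> (3, -7)
(3, -7)


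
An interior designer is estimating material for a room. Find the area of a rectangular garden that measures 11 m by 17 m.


Shape: rectangle
Length l = 11 m, Width w = 17 m
Formula: A = l * w
A = 11 * 17
A = 187
187 m^2


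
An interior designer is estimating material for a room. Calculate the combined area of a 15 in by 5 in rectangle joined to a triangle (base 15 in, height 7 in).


Composite shape: rectangle + triangle
Rectangle area = 15 * 5 = 75
Triangle area = 0.5 * 15 * 7 = 52.5
Total = 75 + 52.5
Total = 127.5
127.5 in^2


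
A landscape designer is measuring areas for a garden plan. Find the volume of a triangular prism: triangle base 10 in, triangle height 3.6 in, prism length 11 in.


Shape: triangular prism
Triangle base = 10 in, triangle height = 3.6 in, prism length L = 11 in
Formula: V = (1/2 * b * h_tri) * L
Cross-section area = 0.5 * 10 * 3.6 = 18
V = 18 * 11
V = 198
198 in^3


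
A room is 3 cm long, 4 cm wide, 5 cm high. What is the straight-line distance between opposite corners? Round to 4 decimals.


Shape: rectangular box (space diagonal)
l = 3 cm, w = 4 cm, h = 5 cm
Visualize: the diagonal of the base, then a right triangle with that diagonal and the height.
Formula: d = sqrt(l^2 + w^2 + h^2)
l^2 + w^2 + h^2 = 9 + 16 + 25 = 50
d = sqrt(50)
d = 7.0711
7.0711 cm


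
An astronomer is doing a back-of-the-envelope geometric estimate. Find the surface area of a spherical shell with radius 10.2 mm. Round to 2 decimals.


Shape: sphere
Radius r = 10.2 mm
Formula: SA = 4 * pi * r^2
r^2 = 104.04
SA = 4 * pi * 104.04
SA = 416.16 * pi
SA = 1307.41
1307.41 mm^2


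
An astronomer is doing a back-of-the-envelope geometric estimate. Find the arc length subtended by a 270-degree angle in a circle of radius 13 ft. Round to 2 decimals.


Shape: circular arc
Radius r = 13 ft, Angle = 270 degrees
Formula: L = (angle/360) * 2 * pi * r
2 * pi * r = 26 * pi
L = (270/360) * 26 * pi
L = 19.5 * pi
L = 61.26
61.26 ft


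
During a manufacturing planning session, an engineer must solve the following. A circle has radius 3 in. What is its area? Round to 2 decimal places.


Shape: circle
Radius r = 3 in
Formula: A = pi * r^2
r^2 = 3^2 = 9
A = pi * 9
A = 28.27
28.27 in^2


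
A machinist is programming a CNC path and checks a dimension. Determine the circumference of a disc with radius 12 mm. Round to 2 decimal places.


Shape: circle
Radius r = 12 mm
Formula: C = 2 * pi * r
C = 2 * pi * 12
C = 24 * pi
C = 75.4
75.4 mm


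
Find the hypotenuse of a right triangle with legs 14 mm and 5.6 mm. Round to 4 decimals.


Shape: right triangle
Legs a = 14 mm, b = 5.6 mm
Formula: c = sqrt(a^2 + b^2)
a^2 = 196, b^2 = 31.36
a^2 + b^2 = 227.36
c = sqrt(227.36)
c = 15.0785
15.0785 mm


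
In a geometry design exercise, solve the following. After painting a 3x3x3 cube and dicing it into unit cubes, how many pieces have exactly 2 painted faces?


Large cube: 3 x 3 x 3, cut into unit cubes.
n = 3, so n - 2 = 1
Cubes with 2 painted faces lie along the edges, excluding corners.
A cube has 12 edges; each contributes (n - 2) = 1 such cubes.
Count = 12 * 1 = 12
12 unit cubes


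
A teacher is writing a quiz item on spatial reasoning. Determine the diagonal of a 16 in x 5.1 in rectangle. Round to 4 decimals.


Shape: rectangle (diagonal via Pythagoras)
Sides: 16 in and 5.1 in
Formula: d = sqrt(l^2 + w^2)
l^2 = 256, w^2 = 26.01
l^2 + w^2 = 282.01
d = sqrt(282.01)
d = 16.7932
16.7932 in


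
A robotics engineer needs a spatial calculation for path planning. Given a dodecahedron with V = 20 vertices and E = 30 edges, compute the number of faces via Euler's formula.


Polyhedron: dodecahedron
Euler's formula for convex polyhedra: V - E + F = 2
Given: V = 20 vertices and E = 30 edges
Solve for F:
F = 2 + E - V = 2 + 30 - 20 = 12
12 faces


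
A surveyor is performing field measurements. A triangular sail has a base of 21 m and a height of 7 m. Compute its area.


Shape: triangle
Base b = 21 m, Height h = 7 m
Formula: A = (1/2) * b * h
A = 0.5 * 21 * 7
A = 0.5 * 147
A = 73.5
73.5 m^2


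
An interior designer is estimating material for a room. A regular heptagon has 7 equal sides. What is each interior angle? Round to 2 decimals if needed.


Shape: regular heptagon (7 sides)
Formula: interior angle = (n - 2) * 180 / n
(n - 2) = 5
(n - 2) * 180 = 900
angle = 900 / 7
angle = 128.57
128.57 degrees


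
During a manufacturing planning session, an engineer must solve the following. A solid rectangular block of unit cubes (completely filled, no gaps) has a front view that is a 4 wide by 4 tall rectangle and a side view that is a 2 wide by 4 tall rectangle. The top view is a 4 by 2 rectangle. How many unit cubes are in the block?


Orthographic views of a solid rectangular block:
Front view 4 x 4 -> length = 4, height = 4
Side view 2 x 4 -> width = 2, height = 4 (consistent)
Top view 4 x 2 -> confirms length = 4, width = 2
The block is 4 x 2 x 4.
Total unit cubes = 4 * 2 * 4 = 32
32 unit cubes


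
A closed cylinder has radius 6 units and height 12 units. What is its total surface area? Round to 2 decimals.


Shape: closed cylinder
Radius r = 6 units, Height h = 12 units
Formula: SA = 2*pi*r^2 + 2*pi*r*h = 2*pi*r*(r + h)
r + h = 18
2 * r * (r + h) = 2 * 6 * 18 = 216
SA = 216 * pi
SA = 678.58
678.58 units^2


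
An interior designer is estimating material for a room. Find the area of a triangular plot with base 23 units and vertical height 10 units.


Shape: triangle
Base b = 23 units, Height h = 10 units
Formula: A = (1/2) * b * h
A = 0.5 * 23 * 10
A = 0.5 * 230
A = 115
115 units^2


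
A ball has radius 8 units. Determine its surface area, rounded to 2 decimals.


Shape: sphere
Radius r = 8 units
Formula: SA = 4 * pi * r^2
r^2 = 64
SA = 4 * pi * 64
SA = 256 * pi
SA = 804.25
804.25 units^2


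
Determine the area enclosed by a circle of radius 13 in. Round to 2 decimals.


Shape: circle
Radius r = 13 in
Formula: A = pi * r^2
r^2 = 13^2 = 169
A = pi * 169
A = 530.93
530.93 in^2


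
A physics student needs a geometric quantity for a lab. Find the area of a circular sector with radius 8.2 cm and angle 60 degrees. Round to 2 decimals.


Shape: circular sector
Radius r = 8.2 cm, Angle = 60 degrees
Formula: A = (angle/360) * pi * r^2
r^2 = 67.24
Fraction of circle = 60/360
A = (60/360) * pi * 67.24
A = 11.206667 * pi
A = 35.21
35.21 cm^2


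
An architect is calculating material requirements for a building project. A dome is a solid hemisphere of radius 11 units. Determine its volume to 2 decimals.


Shape: hemisphere (half of a sphere)
Radius r = 11 units
Formula: V = (1/2) * (4/3) * pi * r^3 = (2/3) * pi * r^3
r^3 = 1331
(2/3) * 1331 = 887.333333
V = 887.333333 * pi
V = 2787.64
2787.64 units^3


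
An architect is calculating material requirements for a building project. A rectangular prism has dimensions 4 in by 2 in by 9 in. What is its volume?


Shape: rectangular prism
l = 4 in, w = 2 in, h = 9 in
Formula: V = l * w * h
V = 4 * 2 * 9
V = 8 * 9
V = 72
72 in^3


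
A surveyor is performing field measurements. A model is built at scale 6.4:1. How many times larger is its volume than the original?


Linear scale factor k = 6.4
Rule: under a linear scaling by k, volumes scale by k^3.
k^3 = 6.4 * 6.4 * 6.4
k^3 = 40.96 * 6.4
k^3 = 262.144
Volume scales by a factor of 262.144.
262.144 (dimensionless)


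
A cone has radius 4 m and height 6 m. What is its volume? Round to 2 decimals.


Shape: cone
Radius r = 4 m, Height h = 6 m
Formula: V = (1/3) * pi * r^2 * h
r^2 = 16
pi * r^2 * h = pi * 16 * 6 = 96 * pi
V = 96 * pi / 3
V = 100.53
100.53 m^3


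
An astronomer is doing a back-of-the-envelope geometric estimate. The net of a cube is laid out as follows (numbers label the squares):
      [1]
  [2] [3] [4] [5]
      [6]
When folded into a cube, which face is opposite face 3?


Net: cross layout. Take square 3 as the base (bottom).
Fold the four squares in the horizontal row up around 3: 2 -> left, 4 -> right, 5 wraps to the top.
Fold 1 and 6 up from 3: 1 -> back, 6 -> front.
Opposite pairs are therefore: (1, 6), (2, 4), (3, 5).
Face 3 is opposite face 5.
face 5


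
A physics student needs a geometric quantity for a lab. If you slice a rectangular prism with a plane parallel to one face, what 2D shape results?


Solid: rectangular prism
Cutting plane: parallel to one face
Visualize the intersection of the plane with the solid's surface.
The boundary of the cut region is a rectangle.
rectangle


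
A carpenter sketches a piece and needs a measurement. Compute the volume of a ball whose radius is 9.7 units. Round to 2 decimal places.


Shape: sphere
Radius r = 9.7 units
Formula: V = (4/3) * pi * r^3
r^3 = 912.673
(4/3) * 912.673 = 1216.897333
V = 1216.897333 * pi
V = 3823
3823 units^3


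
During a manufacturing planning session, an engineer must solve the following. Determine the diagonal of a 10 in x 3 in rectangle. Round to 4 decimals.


Shape: rectangle (diagonal via Pythagoras)
Sides: 10 in and 3 in
Formula: d = sqrt(l^2 + w^2)
l^2 = 100, w^2 = 9
l^2 + w^2 = 109
d = sqrt(109)
d = 10.4403
10.4403 in


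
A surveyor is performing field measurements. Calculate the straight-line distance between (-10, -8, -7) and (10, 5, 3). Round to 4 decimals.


3D distance between two points
P1 = (-10, -8, -7), P2 = (10, 5, 3)
Formula: d = sqrt((x2-x1)^2 + (y2-y1)^2 + (z2-z1)^2)
dx = 10 - -10 = 20
dy = 5 - -8 = 13
dz = 3 - -7 = 10
dx^2 + dy^2 + dz^2 = 400 + 169 + 100 = 669
d = sqrt(669)
d = 25.865
25.865 units


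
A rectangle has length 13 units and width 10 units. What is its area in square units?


Shape: rectangle
Length l = 13 units, Width w = 10 units
Formula: A = l * w
A = 13 * 10
A = 130
130 units^2


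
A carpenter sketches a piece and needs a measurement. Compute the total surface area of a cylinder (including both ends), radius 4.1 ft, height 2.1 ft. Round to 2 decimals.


Shape: closed cylinder
Radius r = 4.1 ft, Height h = 2.1 ft
Formula: SA = 2*pi*r^2 + 2*pi*r*h = 2*pi*r*(r + h)
r + h = 6.2
2 * r * (r + h) = 2 * 4.1 * 6.2 = 50.84
SA = 50.84 * pi
SA = 159.72
159.72 ft^2


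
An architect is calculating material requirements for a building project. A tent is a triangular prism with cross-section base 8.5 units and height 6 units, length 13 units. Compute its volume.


Shape: triangular prism
Triangle base = 8.5 units, triangle height = 6 units, prism length L = 13 units
Formula: V = (1/2 * b * h_tri) * L
Cross-section area = 0.5 * 8.5 * 6 = 25.5
V = 25.5 * 13
V = 331.5
331.5 units^3


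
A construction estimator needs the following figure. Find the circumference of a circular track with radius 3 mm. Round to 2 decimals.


Shape: circle
Radius r = 3 mm
Formula: C = 2 * pi * r
C = 2 * pi * 3
C = 6 * pi
C = 18.85
18.85 mm


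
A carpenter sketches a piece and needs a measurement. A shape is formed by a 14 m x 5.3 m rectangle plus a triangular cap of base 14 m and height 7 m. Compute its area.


Composite shape: rectangle + triangle
Rectangle area = 14 * 5.3 = 74.2
Triangle area = 0.5 * 14 * 7 = 49
Total = 74.2 + 49
Total = 123.2
123.2 m^2


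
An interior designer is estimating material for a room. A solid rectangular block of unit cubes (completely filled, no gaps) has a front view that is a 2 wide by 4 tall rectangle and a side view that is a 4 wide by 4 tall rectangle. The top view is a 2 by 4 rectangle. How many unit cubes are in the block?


Orthographic views of a solid rectangular block:
Front view 2 x 4 -> length = 2, height = 4
Side view 4 x 4 -> width = 4, height = 4 (consistent)
Top view 2 x 4 -> confirms length = 2, width = 4
The block is 2 x 4 x 4.
Total unit cubes = 2 * 4 * 4 = 32
32 unit cubes


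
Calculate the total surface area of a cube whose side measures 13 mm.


Shape: cube
Side s = 13 mm
A cube has 6 square faces.
Formula: SA = 6 * s^2
s^2 = 169
SA = 6 * 169
SA = 1014
1014 mm^2


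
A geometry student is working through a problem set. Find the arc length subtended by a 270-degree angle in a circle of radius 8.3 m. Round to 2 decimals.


Shape: circular arc
Radius r = 8.3 m, Angle = 270 degrees
Formula: L = (angle/360) * 2 * pi * r
2 * pi * r = 16.6 * pi
L = (270/360) * 16.6 * pi
L = 12.45 * pi
L = 39.11
39.11 m


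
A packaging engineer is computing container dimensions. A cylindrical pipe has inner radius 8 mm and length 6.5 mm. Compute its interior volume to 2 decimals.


Shape: cylinder
Radius r = 8 mm, Height h = 6.5 mm
Formula: V = pi * r^2 * h
r^2 = 64
V = pi * 64 * 6.5
V = 416 * pi
V = 1306.9
1306.9 mm^3


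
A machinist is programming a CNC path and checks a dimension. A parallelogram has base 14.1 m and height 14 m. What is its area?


Shape: parallelogram
Base b = 14.1 m, Height h = 14 m
Formula: A = b * h
A = 14.1 * 14
A = 197.4
197.4 m^2


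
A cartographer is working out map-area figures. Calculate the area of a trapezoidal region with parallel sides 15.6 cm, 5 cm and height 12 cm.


Shape: trapezoid
Parallel sides a = 15.6 cm, b = 5 cm; Height h = 12 cm
Formula: A = (a + b) * h / 2
a + b = 15.6 + 5 = 20.6
A = 20.6 * 12 / 2
A = 247.2 / 2
A = 123.6
123.6 cm^2


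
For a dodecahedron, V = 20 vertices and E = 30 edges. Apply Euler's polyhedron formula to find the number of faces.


Polyhedron: dodecahedron
Euler's formula for convex polyhedra: V - E + F = 2
Given: V = 20 vertices and E = 30 edges
Solve for F:
F = 2 + E - V = 2 + 30 - 20 = 12
12 faces


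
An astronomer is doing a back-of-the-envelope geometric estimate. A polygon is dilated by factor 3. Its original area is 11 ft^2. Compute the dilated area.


Linear scale factor k = 3
Original area = 11 ft^2
Rule: under a linear scaling by k, areas scale by k^2.
k^2 = 3^2 = 9
New area = 11 * 9
New area = 99
99 ft^2


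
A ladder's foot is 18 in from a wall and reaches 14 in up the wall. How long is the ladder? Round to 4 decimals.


Shape: right triangle
Legs a = 18 in, b = 14 in
Formula: c = sqrt(a^2 + b^2)
a^2 = 324, b^2 = 196
a^2 + b^2 = 520
c = sqrt(520)
c = 22.8035
22.8035 in


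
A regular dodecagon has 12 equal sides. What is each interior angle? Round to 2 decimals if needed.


Shape: regular dodecagon (12 sides)
Formula: interior angle = (n - 2) * 180 / n
(n - 2) = 10
(n - 2) * 180 = 1800
angle = 1800 / 12
angle = 150
150 degrees


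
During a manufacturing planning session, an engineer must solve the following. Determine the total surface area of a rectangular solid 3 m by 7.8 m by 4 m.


Shape: rectangular prism
l = 3 m, w = 7.8 m, h = 4 m
Formula: SA = 2(lw + lh + wh)
lw = 23.4, lh = 12, wh = 31.2
lw + lh + wh = 66.6
SA = 2 * 66.6
SA = 133.2
133.2 m^2


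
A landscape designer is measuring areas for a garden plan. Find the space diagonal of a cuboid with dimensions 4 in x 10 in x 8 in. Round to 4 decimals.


Shape: rectangular box (space diagonal)
l = 4 in, w = 10 in, h = 8 in
Visualize: the diagonal of the base, then a right triangle with that diagonal and the height.
Formula: d = sqrt(l^2 + w^2 + h^2)
l^2 + w^2 + h^2 = 16 + 100 + 64 = 180
d = sqrt(180)
d = 13.4164
13.4164 in


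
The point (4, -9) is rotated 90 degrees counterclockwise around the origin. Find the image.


Transformation: rotation about the origin
Original point: (4, -9)
Rule for 90 deg counterclockwise: (x, y) -> (-y, x)
Apply: (4, -9) -> (9, 4)
(9, 4)


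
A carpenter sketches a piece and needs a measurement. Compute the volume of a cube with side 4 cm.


Shape: cube
Side s = 4 cm
Formula: V = s^3
V = 4 * 4 * 4
V = 16 * 4
V = 64
64 cm^3


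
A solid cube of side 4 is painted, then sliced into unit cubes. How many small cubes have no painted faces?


Large cube: 4 x 4 x 4, cut into unit cubes.
n = 4, so n - 2 = 2
Unpainted cubes form the interior (n - 2)^3 block.
(n - 2)^3 = 2^3 = 8
8 unit cubes


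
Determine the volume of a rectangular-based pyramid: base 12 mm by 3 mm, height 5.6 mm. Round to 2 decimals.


Shape: rectangular pyramid
Base: 12 mm x 3 mm, Height h = 5.6 mm
Formula: V = (1/3) * base_area * h
base_area = 12 * 3 = 36
base_area * h = 36 * 5.6 = 201.6
V = 201.6 / 3
V = 67.2
67.2 mm^3


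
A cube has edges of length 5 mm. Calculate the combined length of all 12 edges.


Shape: cube
Side s = 5 mm
A cube has 12 edges, all equal.
Formula: total edge length = 12 * s
Total = 12 * 5
Total = 60
60 mm


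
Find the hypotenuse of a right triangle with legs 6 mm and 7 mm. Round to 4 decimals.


Shape: right triangle
Legs a = 6 mm, b = 7 mm
Formula: c = sqrt(a^2 + b^2)
a^2 = 36, b^2 = 49
a^2 + b^2 = 85
c = sqrt(85)
c = 9.2195
9.2195 mm


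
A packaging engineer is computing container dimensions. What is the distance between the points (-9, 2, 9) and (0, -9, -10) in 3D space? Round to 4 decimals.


3D distance between two points
P1 = (-9, 2, 9), P2 = (0, -9, -10)
Formula: d = sqrt((x2-x1)^2 + (y2-y1)^2 + (z2-z1)^2)
dx = 0 - -9 = 9
dy = -9 - 2 = -11
dz = -10 - 9 = -19
dx^2 + dy^2 + dz^2 = 81 + 121 + 361 = 563
d = sqrt(563)
d = 23.7276
23.7276 units


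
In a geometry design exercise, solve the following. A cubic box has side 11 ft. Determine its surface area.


Shape: cube
Side s = 11 ft
A cube has 6 square faces.
Formula: SA = 6 * s^2
s^2 = 121
SA = 6 * 121
SA = 726
726 ft^2


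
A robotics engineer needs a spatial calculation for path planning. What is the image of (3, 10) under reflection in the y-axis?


Transformation: reflection
Original point: (3, 10)
Rule for reflection over the y-axis: (x, y) -> (-x, y)
Apply: (3, 10) -> (-3, 10)
(-3, 10)


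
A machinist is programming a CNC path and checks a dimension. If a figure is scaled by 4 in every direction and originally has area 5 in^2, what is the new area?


Linear scale factor k = 4
Original area = 5 in^2
Rule: under a linear scaling by k, areas scale by k^2.
k^2 = 4^2 = 16
New area = 5 * 16
New area = 80
80 in^2


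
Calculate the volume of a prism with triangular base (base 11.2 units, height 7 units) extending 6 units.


Shape: triangular prism
Triangle base = 11.2 units, triangle height = 7 units, prism length L = 6 units
Formula: V = (1/2 * b * h_tri) * L
Cross-section area = 0.5 * 11.2 * 7 = 39.2
V = 39.2 * 6
V = 235.2
235.2 units^3


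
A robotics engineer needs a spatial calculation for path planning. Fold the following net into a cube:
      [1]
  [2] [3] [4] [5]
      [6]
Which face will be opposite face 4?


Net: cross layout. Take square 3 as the base (bottom).
Fold the four squares in the horizontal row up around 3: 2 -> left, 4 -> right, 5 wraps to the top.
Fold 1 and 6 up from 3: 1 -> back, 6 -> front.
Opposite pairs are therefore: (1, 6), (2, 4), (3, 5).
Face 4 is opposite face 2.
face 2


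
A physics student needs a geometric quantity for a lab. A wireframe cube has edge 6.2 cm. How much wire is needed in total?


Shape: cube
Side s = 6.2 cm
A cube has 12 edges, all equal.
Formula: total edge length = 12 * s
Total = 12 * 6.2
Total = 74.4
74.4 cm


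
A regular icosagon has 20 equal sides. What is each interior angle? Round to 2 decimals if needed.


Shape: regular icosagon (20 sides)
Formula: interior angle = (n - 2) * 180 / n
(n - 2) = 18
(n - 2) * 180 = 3240
angle = 3240 / 20
angle = 162
162 degrees


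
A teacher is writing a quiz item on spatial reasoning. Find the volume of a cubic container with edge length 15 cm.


Shape: cube
Side s = 15 cm
Formula: V = s^3
V = 15 * 15 * 15
V = 225 * 15
V = 3375
3375 cm^3


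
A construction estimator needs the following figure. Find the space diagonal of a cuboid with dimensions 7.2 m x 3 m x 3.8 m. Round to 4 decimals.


Shape: rectangular box (space diagonal)
l = 7.2 m, w = 3 m, h = 3.8 m
Visualize: the diagonal of the base, then a right triangle with that diagonal and the height.
Formula: d = sqrt(l^2 + w^2 + h^2)
l^2 + w^2 + h^2 = 51.84 + 9 + 14.44 = 75.28
d = sqrt(75.28)
d = 8.6764
8.6764 m


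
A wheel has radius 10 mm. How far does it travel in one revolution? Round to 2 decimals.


Shape: circle
Radius r = 10 mm
Formula: C = 2 * pi * r
C = 2 * pi * 10
C = 20 * pi
C = 62.83
62.83 mm


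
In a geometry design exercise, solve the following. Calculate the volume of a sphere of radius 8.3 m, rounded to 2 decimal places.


Shape: sphere
Radius r = 8.3 m
Formula: V = (4/3) * pi * r^3
r^3 = 571.787
(4/3) * 571.787 = 762.382667
V = 762.382667 * pi
V = 2395.1
2395.1 m^3


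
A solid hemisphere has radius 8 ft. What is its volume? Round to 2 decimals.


Shape: hemisphere (half of a sphere)
Radius r = 8 ft
Formula: V = (1/2) * (4/3) * pi * r^3 = (2/3) * pi * r^3
r^3 = 512
(2/3) * 512 = 341.333333
V = 341.333333 * pi
V = 1072.33
1072.33 ft^3


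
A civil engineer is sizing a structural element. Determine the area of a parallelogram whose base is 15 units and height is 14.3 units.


Shape: parallelogram
Base b = 15 units, Height h = 14.3 units
Formula: A = b * h
A = 15 * 14.3
A = 214.5
214.5 units^2


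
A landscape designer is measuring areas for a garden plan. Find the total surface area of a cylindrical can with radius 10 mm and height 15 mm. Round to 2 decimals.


Shape: closed cylinder
Radius r = 10 mm, Height h = 15 mm
Formula: SA = 2*pi*r^2 + 2*pi*r*h = 2*pi*r*(r + h)
r + h = 25
2 * r * (r + h) = 2 * 10 * 25 = 500
SA = 500 * pi
SA = 1570.8
1570.8 mm^2


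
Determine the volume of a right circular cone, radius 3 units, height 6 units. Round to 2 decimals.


Shape: cone
Radius r = 3 units, Height h = 6 units
Formula: V = (1/3) * pi * r^2 * h
r^2 = 9
pi * r^2 * h = pi * 9 * 6 = 54 * pi
V = 54 * pi / 3
V = 56.55
56.55 units^3


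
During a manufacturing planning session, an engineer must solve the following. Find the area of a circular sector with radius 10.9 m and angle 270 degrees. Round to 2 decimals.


Shape: circular sector
Radius r = 10.9 m, Angle = 270 degrees
Formula: A = (angle/360) * pi * r^2
r^2 = 118.81
Fraction of circle = 270/360
A = (270/360) * pi * 118.81
A = 89.1075 * pi
A = 279.94
279.94 m^2


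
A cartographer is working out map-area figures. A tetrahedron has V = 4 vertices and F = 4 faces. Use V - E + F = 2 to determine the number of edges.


Polyhedron: tetrahedron
Euler's formula for convex polyhedra: V - E + F = 2
Given: V = 4 vertices and F = 4 faces
Solve for E:
E = V + F - 2 = 4 + 4 - 2 = 6
6 edges


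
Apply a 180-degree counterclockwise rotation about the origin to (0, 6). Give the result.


Transformation: rotation about the origin
Original point: (0, 6)
Rule for 180 deg: (x, y) -> (-x, -y)
Apply: (0, 6) -> (0, -6)
(0, -6)


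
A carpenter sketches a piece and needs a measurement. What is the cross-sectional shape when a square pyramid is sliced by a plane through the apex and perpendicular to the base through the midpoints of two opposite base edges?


Solid: square pyramid
Cutting plane: through the apex and perpendicular to the base through the midpoints of two opposite base edges
Visualize the intersection of the plane with the solid's surface.
The boundary of the cut region is a isosceles triangle.
isosceles triangle


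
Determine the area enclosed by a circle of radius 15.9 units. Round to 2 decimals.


Shape: circle
Radius r = 15.9 units
Formula: A = pi * r^2
r^2 = 15.9^2 = 252.81
A = pi * 252.81
A = 794.23
794.23 units^2


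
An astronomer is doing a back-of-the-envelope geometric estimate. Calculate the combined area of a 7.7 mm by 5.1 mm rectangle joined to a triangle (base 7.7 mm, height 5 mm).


Composite shape: rectangle + triangle
Rectangle area = 7.7 * 5.1 = 39.27
Triangle area = 0.5 * 7.7 * 5 = 19.25
Total = 39.27 + 19.25
Total = 58.52
58.52 mm^2


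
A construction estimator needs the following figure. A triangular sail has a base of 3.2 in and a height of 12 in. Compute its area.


Shape: triangle
Base b = 3.2 in, Height h = 12 in
Formula: A = (1/2) * b * h
A = 0.5 * 3.2 * 12
A = 0.5 * 38.4
A = 19.2
19.2 in^2


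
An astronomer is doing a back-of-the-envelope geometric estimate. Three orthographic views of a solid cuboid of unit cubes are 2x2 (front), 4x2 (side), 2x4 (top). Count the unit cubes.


Orthographic views of a solid rectangular block:
Front view 2 x 2 -> length = 2, height = 2
Side view 4 x 2 -> width = 4, height = 2 (consistent)
Top view 2 x 4 -> confirms length = 2, width = 4
The block is 2 x 4 x 2.
Total unit cubes = 2 * 4 * 2 = 16
16 unit cubes


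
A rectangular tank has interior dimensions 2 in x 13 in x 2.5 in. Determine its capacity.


Shape: rectangular prism
l = 2 in, w = 13 in, h = 2.5 in
Formula: V = l * w * h
V = 2 * 13 * 2.5
V = 26 * 2.5
V = 65
65 in^3


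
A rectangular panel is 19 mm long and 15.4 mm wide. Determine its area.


Shape: rectangle
Length l = 19 mm, Width w = 15.4 mm
Formula: A = l * w
A = 19 * 15.4
A = 292.6
292.6 mm^2


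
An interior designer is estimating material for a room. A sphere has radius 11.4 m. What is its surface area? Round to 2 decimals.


Shape: sphere
Radius r = 11.4 m
Formula: SA = 4 * pi * r^2
r^2 = 129.96
SA = 4 * pi * 129.96
SA = 519.84 * pi
SA = 1633.13
1633.13 m^2


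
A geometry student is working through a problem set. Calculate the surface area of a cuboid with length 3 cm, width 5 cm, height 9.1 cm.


Shape: rectangular prism
l = 3 cm, w = 5 cm, h = 9.1 cm
Formula: SA = 2(lw + lh + wh)
lw = 15, lh = 27.3, wh = 45.5
lw + lh + wh = 87.8
SA = 2 * 87.8
SA = 175.6
175.6 cm^2


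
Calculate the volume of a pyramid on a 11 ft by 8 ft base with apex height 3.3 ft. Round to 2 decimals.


Shape: rectangular pyramid
Base: 11 ft x 8 ft, Height h = 3.3 ft
Formula: V = (1/3) * base_area * h
base_area = 11 * 8 = 88
base_area * h = 88 * 3.3 = 290.4
V = 290.4 / 3
V = 96.8
96.8 ft^3


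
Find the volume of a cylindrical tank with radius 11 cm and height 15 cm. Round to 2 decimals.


Shape: cylinder
Radius r = 11 cm, Height h = 15 cm
Formula: V = pi * r^2 * h
r^2 = 121
V = pi * 121 * 15
V = 1815 * pi
V = 5701.99
5701.99 cm^3


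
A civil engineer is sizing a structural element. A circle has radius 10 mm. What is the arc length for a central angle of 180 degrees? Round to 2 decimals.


Shape: circular arc
Radius r = 10 mm, Angle = 180 degrees
Formula: L = (angle/360) * 2 * pi * r
2 * pi * r = 20 * pi
L = (180/360) * 20 * pi
L = 10 * pi
L = 31.42
31.42 mm


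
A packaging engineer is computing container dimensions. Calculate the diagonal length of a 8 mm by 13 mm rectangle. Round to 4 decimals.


Shape: rectangle (diagonal via Pythagoras)
Sides: 8 mm and 13 mm
Formula: d = sqrt(l^2 + w^2)
l^2 = 64, w^2 = 169
l^2 + w^2 = 233
d = sqrt(233)
d = 15.2643
15.2643 mm


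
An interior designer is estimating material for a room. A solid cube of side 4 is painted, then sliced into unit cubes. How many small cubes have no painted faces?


Large cube: 4 x 4 x 4, cut into unit cubes.
n = 4, so n - 2 = 2
Unpainted cubes form the interior (n - 2)^3 block.
(n - 2)^3 = 2^3 = 8
8 unit cubes


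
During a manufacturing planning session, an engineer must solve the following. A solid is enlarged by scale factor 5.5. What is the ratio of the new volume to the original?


Linear scale factor k = 5.5
Rule: under a linear scaling by k, volumes scale by k^3.
k^3 = 5.5 * 5.5 * 5.5
k^3 = 30.25 * 5.5
k^3 = 166.375
Volume scales by a factor of 166.375.
166.375 (dimensionless)


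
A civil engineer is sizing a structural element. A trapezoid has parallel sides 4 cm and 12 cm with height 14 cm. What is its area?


Shape: trapezoid
Parallel sides a = 4 cm, b = 12 cm; Height h = 14 cm
Formula: A = (a + b) * h / 2
a + b = 4 + 12 = 16
A = 16 * 14 / 2
A = 224 / 2
A = 112
112 cm^2


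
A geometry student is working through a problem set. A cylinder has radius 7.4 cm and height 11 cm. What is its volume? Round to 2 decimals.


Shape: cylinder
Radius r = 7.4 cm, Height h = 11 cm
Formula: V = pi * r^2 * h
r^2 = 54.76
V = pi * 54.76 * 11
V = 602.36 * pi
V = 1892.37
1892.37 cm^3


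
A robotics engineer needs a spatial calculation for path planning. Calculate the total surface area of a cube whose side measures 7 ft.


Shape: cube
Side s = 7 ft
A cube has 6 square faces.
Formula: SA = 6 * s^2
s^2 = 49
SA = 6 * 49
SA = 294
294 ft^2


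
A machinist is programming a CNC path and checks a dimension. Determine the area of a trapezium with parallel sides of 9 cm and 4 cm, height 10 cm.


Shape: trapezoid
Parallel sides a = 9 cm, b = 4 cm; Height h = 10 cm
Formula: A = (a + b) * h / 2
a + b = 9 + 4 = 13
A = 13 * 10 / 2
A = 130 / 2
A = 65
65 cm^2


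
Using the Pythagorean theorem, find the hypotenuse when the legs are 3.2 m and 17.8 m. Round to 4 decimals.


Shape: right triangle
Legs a = 3.2 m, b = 17.8 m
Formula: c = sqrt(a^2 + b^2)
a^2 = 10.24, b^2 = 316.84
a^2 + b^2 = 327.08
c = sqrt(327.08)
c = 18.0854
18.0854 m


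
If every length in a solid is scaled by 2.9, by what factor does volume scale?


Linear scale factor k = 2.9
Rule: under a linear scaling by k, volumes scale by k^3.
k^3 = 2.9 * 2.9 * 2.9
k^3 = 8.41 * 2.9
k^3 = 24.389
Volume scales by a factor of 24.389.
24.389 (dimensionless)


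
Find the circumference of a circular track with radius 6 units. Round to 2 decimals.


Shape: circle
Radius r = 6 units
Formula: C = 2 * pi * r
C = 2 * pi * 6
C = 12 * pi
C = 37.7
37.7 units


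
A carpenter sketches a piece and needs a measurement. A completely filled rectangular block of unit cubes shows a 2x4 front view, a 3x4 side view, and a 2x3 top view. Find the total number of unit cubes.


Orthographic views of a solid rectangular block:
Front view 2 x 4 -> length = 2, height = 4
Side view 3 x 4 -> width = 3, height = 4 (consistent)
Top view 2 x 3 -> confirms length = 2, width = 3
The block is 2 x 3 x 4.
Total unit cubes = 2 * 3 * 4 = 24
24 unit cubes
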